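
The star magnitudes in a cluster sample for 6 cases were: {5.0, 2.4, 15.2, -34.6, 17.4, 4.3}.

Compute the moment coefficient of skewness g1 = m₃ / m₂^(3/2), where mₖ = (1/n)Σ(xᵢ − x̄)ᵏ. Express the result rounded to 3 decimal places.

x̄ = (5.0 + 2.4 + 15.2 - 34.6 + 17.4 + 4.3) / 6 = 1.6167
deviations (xᵢ − x̄): 3.3833, 0.7833, 13.5833, -36.2167, 15.7833, 2.6833
Σ(xᵢ − x̄)² = 1764.5283 ⇒ m₂ = 1764.5283/6 = 294.08806
Σ(xᵢ − x̄)³ = -41006.8874 ⇒ m₃ = -41006.8874/6 = -6834.48124
m₂^(3/2) = 294.08806^(1.5) = 5043.31482
g1 = m₃ / m₂^(3/2) = -6834.48124 / 5043.31482 ≈ -1.355

-1.355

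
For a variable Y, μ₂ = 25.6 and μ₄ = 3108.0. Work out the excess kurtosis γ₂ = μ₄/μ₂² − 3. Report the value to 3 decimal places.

1.742

μ₂² = 25.6² = 655.36000
μ₄/μ₂² = 3108.0 / 655.36000 = 4.74243
γ₂ = 4.74243 − 3 ≈ 1.742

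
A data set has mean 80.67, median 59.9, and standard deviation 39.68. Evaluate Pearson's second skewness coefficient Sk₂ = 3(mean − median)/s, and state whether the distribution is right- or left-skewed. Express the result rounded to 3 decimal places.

Sk₂ = 3(80.67 − 59.9) / 39.68 = 3 × 20.7700 / 39.68
    = 62.3100 / 39.68 ≈ 1.570
Sk₂ > 0 ⇒ mean > median ⇒ right-skewed (positive skew).

1.570, right-skewed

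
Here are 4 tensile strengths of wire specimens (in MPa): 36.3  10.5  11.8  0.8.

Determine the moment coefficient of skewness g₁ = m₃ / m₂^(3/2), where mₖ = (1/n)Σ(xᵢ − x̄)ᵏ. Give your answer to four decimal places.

x̄ = (36.3 + 10.5 + 11.8 + 0.8) / 4 = 14.8500
deviations (xᵢ − x̄): 21.4500, -4.3500, -3.0500, -14.0500
Σ(xᵢ − x̄)² = 685.7300 ⇒ m₂ = 685.7300/4 = 171.43250
Σ(xᵢ − x̄)³ = 6985.0080 ⇒ m₃ = 6985.0080/4 = 1746.25200
m₂^(3/2) = 171.43250^(1.5) = 2244.60403
g₁ = m₃ / m₂^(3/2) = 1746.25200 / 2244.60403 ≈ 0.7780

0.7780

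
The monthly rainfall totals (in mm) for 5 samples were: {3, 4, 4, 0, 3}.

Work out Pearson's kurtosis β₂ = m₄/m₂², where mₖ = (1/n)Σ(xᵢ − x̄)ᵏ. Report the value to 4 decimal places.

x̄ = 2.8000
Σ(xᵢ − x̄)² = 10.8000 ⇒ m₂ = 2.16000
Σ(xᵢ − x̄)⁴ = 65.6160 ⇒ m₄ = 13.12320
m₂² = 4.66560
β₂ = m₄/m₂² = 13.12320 / 4.66560 ≈ 2.8128

2.8128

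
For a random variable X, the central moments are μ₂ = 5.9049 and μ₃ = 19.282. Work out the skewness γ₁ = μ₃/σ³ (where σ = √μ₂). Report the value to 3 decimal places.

σ = √μ₂ = √5.9049 = 2.43000
σ³ = μ₂^(3/2) = 14.34891
γ₁ = μ₃/σ³ = 19.282 / 14.34891 ≈ 1.344

1.344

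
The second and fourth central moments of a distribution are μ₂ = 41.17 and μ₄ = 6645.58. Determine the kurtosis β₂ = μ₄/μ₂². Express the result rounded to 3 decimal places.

μ₂² = 41.17² = 1694.96890
μ₄/μ₂² = 6645.58 / 1694.96890 = 3.92077
β₂ ≈ 3.921

3.921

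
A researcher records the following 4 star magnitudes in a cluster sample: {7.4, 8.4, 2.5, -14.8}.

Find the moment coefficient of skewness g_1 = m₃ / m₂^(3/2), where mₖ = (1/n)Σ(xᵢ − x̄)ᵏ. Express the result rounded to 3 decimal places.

-0.970

x̄ = (7.4 + 8.4 + 2.5 - 14.8) / 4 = 0.8750
deviations (xᵢ − x̄): 6.5250, 7.5250, 1.6250, -15.6750
Σ(xᵢ − x̄)² = 347.5475 ⇒ m₂ = 347.5475/4 = 86.88688
Σ(xᵢ − x̄)³ = -3143.2309 ⇒ m₃ = -3143.2309/4 = -785.80772
m₂^(3/2) = 86.88688^(1.5) = 809.89975
g_1 = m₃ / m₂^(3/2) = -785.80772 / 809.89975 ≈ -0.970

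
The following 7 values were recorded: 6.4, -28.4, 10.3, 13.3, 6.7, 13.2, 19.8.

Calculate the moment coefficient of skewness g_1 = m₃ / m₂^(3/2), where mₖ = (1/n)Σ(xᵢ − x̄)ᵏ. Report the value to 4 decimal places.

-1.6788

x̄ = (6.4 - 28.4 + 10.3 + 13.3 + 6.7 + 13.2 + 19.8) / 7 = 5.9000
deviations (xᵢ − x̄): 0.5000, -34.3000, 4.4000, 7.4000, 0.8000, 7.3000, 13.9000
Σ(xᵢ − x̄)² = 1498.0000 ⇒ m₂ = 1498.0000/7 = 214.00000
Σ(xᵢ − x̄)³ = -36787.9260 ⇒ m₃ = -36787.9260/7 = -5255.41800
m₂^(3/2) = 214.00000^(1.5) = 3130.55011
g_1 = m₃ / m₂^(3/2) = -5255.41800 / 3130.55011 ≈ -1.6788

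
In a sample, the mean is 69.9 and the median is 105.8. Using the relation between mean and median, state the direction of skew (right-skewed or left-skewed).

mean − median = 69.9 − 105.8 = -35.9
mean < median ⇒ the longer tail is on the left ⇒ left-skewed (negatively skewed).

left-skewed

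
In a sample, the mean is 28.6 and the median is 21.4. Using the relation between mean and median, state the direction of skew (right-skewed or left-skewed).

mean − median = 28.6 − 21.4 = 7.2
mean > median ⇒ the longer tail is on the right ⇒ right-skewed (positively skewed).

right-skewed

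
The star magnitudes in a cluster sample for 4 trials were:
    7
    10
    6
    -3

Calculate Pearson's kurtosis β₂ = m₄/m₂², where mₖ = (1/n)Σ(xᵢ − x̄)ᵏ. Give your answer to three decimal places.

2.145

x̄ = 5.0000
Σ(xᵢ − x̄)² = 94.0000 ⇒ m₂ = 23.50000
Σ(xᵢ − x̄)⁴ = 4738.0000 ⇒ m₄ = 1184.50000
m₂² = 552.25000
β₂ = m₄/m₂² = 1184.50000 / 552.25000 ≈ 2.145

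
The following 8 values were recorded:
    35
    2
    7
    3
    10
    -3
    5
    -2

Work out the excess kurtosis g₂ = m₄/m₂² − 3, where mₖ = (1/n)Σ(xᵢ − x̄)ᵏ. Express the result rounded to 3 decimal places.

x̄ = 7.1250
Σ(xᵢ − x̄)² = 1018.8750 ⇒ m₂ = 127.35938
Σ(xᵢ − x̄)⁴ = 622264.0254 ⇒ m₄ = 77783.00317
m₂² = 16220.41040
g₂ = m₄/m₂² − 3 = 4.79538 − 3 ≈ 1.795

1.795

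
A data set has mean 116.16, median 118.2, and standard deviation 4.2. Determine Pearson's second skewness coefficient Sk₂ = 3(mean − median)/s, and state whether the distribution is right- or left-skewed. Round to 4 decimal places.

Sk₂ = 3(116.16 − 118.2) / 4.2 = 3 × -2.0400 / 4.2
    = -6.1200 / 4.2 ≈ -1.4571
Sk₂ < 0 ⇒ mean < median ⇒ left-skewed (negative skew).

-1.4571, left-skewed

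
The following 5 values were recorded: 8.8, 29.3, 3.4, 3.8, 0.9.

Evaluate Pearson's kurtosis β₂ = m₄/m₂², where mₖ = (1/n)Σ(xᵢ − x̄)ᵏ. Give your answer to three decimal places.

x̄ = 9.2400
Σ(xᵢ − x̄)² = 535.8520 ⇒ m₂ = 107.17040
Σ(xᵢ − x̄)⁴ = 168805.6494 ⇒ m₄ = 33761.12988
m₂² = 11485.49464
β₂ = m₄/m₂² = 33761.12988 / 11485.49464 ≈ 2.939

2.939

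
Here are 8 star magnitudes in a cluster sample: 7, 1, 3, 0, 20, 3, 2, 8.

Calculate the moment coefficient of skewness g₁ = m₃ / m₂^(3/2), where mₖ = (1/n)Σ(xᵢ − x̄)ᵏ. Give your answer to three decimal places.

1.535

x̄ = (7 + 1 + 3 + 0 + 20 + 3 + 2 + 8) / 8 = 5.5000
deviations (xᵢ − x̄): 1.5000, -4.5000, -2.5000, -5.5000, 14.5000, -2.5000, -3.5000, 2.5000
Σ(xᵢ − x̄)² = 294.0000 ⇒ m₂ = 294.0000/8 = 36.75000
Σ(xᵢ − x̄)³ = 2736.0000 ⇒ m₃ = 2736.0000/8 = 342.00000
m₂^(3/2) = 36.75000^(1.5) = 222.78504
g₁ = m₃ / m₂^(3/2) = 342.00000 / 222.78504 ≈ 1.535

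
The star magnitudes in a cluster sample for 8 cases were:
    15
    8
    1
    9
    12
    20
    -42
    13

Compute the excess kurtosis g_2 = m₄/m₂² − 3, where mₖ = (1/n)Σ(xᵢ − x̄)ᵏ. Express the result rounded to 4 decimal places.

2.2719

x̄ = 4.5000
Σ(xᵢ − x̄)² = 2686.0000 ⇒ m₂ = 335.75000
Σ(xᵢ − x̄)⁴ = 4754294.5000 ⇒ m₄ = 594286.81250
m₂² = 112728.06250
g_2 = m₄/m₂² − 3 = 5.27186 − 3 ≈ 2.2719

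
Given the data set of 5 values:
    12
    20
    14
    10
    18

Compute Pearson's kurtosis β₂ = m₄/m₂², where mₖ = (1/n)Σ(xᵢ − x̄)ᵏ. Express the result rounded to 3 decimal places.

x̄ = 14.8000
Σ(xᵢ − x̄)² = 68.8000 ⇒ m₂ = 13.76000
Σ(xᵢ − x̄)⁴ = 1428.7360 ⇒ m₄ = 285.74720
m₂² = 189.33760
β₂ = m₄/m₂² = 285.74720 / 189.33760 ≈ 1.509

1.509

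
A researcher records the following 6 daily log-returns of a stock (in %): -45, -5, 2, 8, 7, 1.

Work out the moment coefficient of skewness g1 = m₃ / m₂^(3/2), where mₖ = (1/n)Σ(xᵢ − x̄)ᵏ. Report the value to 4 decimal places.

x̄ = (-45 - 5 + 2 + 8 + 7 + 1) / 6 = -5.3333
deviations (xᵢ − x̄): -39.6667, 0.3333, 7.3333, 13.3333, 12.3333, 6.3333
Σ(xᵢ − x̄)² = 1997.3333 ⇒ m₂ = 1997.3333/6 = 332.88889
Σ(xᵢ − x̄)³ = -57518.4444 ⇒ m₃ = -57518.4444/6 = -9586.40741
m₂^(3/2) = 332.88889^(1.5) = 6073.63864
g1 = m₃ / m₂^(3/2) = -9586.40741 / 6073.63864 ≈ -1.5784

-1.5784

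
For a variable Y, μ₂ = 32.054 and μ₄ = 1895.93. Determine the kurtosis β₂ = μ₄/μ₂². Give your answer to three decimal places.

μ₂² = 32.054² = 1027.45892
μ₄/μ₂² = 1895.93 / 1027.45892 = 1.84526
β₂ ≈ 1.845

1.845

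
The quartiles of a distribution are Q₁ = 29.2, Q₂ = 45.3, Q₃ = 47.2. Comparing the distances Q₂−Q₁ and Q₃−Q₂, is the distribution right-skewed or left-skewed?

left-skewed

Q₂ − Q₁ = 16.1;  Q₃ − Q₂ = 1.9
Q₂ − Q₁ > Q₃ − Q₂ ⇒ the lower half is more spread out ⇒ left-skewed.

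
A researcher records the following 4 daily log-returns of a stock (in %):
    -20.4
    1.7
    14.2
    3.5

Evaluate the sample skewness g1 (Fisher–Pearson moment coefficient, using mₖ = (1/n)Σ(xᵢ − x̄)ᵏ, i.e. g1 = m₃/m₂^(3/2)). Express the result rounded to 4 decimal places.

-0.6414

x̄ = (-20.4 + 1.7 + 14.2 + 3.5) / 4 = -0.2500
deviations (xᵢ − x̄): -20.1500, 1.9500, 14.4500, 3.7500
Σ(xᵢ − x̄)² = 632.6900 ⇒ m₂ = 632.6900/4 = 158.17250
Σ(xᵢ − x̄)³ = -5104.0080 ⇒ m₃ = -5104.0080/4 = -1276.00200
m₂^(3/2) = 158.17250^(1.5) = 1989.28253
g1 = m₃ / m₂^(3/2) = -1276.00200 / 1989.28253 ≈ -0.6414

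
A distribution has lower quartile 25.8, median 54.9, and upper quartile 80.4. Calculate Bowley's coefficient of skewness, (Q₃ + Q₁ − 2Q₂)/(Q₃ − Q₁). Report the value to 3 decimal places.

-0.066

numerator: Q₃ + Q₁ − 2Q₂ = 80.4 + 25.8 − 2×54.9 = -3.6000
denominator: Q₃ − Q₁ = 80.4 − 25.8 = 54.6000
Bowley skewness = -3.6000 / 54.6000 ≈ -0.066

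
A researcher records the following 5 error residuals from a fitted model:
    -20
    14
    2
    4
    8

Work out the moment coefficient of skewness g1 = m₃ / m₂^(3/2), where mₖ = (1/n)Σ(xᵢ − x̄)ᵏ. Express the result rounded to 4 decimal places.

-1.0244

x̄ = (-20 + 14 + 2 + 4 + 8) / 5 = 1.6000
deviations (xᵢ − x̄): -21.6000, 12.4000, 0.4000, 2.4000, 6.4000
Σ(xᵢ − x̄)² = 667.2000 ⇒ m₂ = 667.2000/5 = 133.44000
Σ(xᵢ − x̄)³ = -7895.0400 ⇒ m₃ = -7895.0400/5 = -1579.00800
m₂^(3/2) = 133.44000^(1.5) = 1541.44861
g1 = m₃ / m₂^(3/2) = -1579.00800 / 1541.44861 ≈ -1.0244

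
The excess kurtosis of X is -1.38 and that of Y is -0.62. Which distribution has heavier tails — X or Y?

Y

Higher excess kurtosis ⇒ heavier tails relative to the normal distribution.
-1.38 vs -0.62: the larger is -0.62, so Y has heavier tails.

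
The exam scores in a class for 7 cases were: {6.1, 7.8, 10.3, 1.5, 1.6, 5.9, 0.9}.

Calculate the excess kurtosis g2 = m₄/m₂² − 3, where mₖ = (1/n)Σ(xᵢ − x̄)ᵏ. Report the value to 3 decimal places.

-1.365

x̄ = 4.8714
Σ(xᵢ − x̄)² = 78.4543 ⇒ m₂ = 11.20776
Σ(xᵢ − x̄)⁴ = 1437.8990 ⇒ m₄ = 205.41414
m₂² = 125.61377
g2 = m₄/m₂² − 3 = 1.63528 − 3 ≈ -1.365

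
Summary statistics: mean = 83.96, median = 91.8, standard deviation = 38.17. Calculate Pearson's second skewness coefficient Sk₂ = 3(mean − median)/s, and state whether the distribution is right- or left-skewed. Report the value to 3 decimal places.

-0.616, left-skewed

Sk₂ = 3(83.96 − 91.8) / 38.17 = 3 × -7.8400 / 38.17
    = -23.5200 / 38.17 ≈ -0.616
Sk₂ < 0 ⇒ mean < median ⇒ left-skewed (negative skew).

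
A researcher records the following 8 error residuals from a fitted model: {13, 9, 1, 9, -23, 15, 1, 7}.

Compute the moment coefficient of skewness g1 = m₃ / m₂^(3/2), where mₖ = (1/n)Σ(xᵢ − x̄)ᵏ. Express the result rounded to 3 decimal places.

x̄ = (13 + 9 + 1 + 9 - 23 + 15 + 1 + 7) / 8 = 4.0000
deviations (xᵢ − x̄): 9.0000, 5.0000, -3.0000, 5.0000, -27.0000, 11.0000, -3.0000, 3.0000
Σ(xᵢ − x̄)² = 1008.0000 ⇒ m₂ = 1008.0000/8 = 126.00000
Σ(xᵢ − x̄)³ = -17400.0000 ⇒ m₃ = -17400.0000/8 = -2175.00000
m₂^(3/2) = 126.00000^(1.5) = 1414.34649
g1 = m₃ / m₂^(3/2) = -2175.00000 / 1414.34649 ≈ -1.538

-1.538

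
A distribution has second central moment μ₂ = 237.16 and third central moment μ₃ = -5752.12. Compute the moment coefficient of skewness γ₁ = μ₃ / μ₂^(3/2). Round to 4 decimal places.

σ = √μ₂ = √237.16 = 15.40000
σ³ = μ₂^(3/2) = 3652.26400
γ₁ = μ₃/σ³ = -5752.12 / 3652.26400 ≈ -1.5749

-1.5749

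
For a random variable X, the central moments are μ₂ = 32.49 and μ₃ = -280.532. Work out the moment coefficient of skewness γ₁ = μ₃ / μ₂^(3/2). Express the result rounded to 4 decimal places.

σ = √μ₂ = √32.49 = 5.70000
σ³ = μ₂^(3/2) = 185.19300
γ₁ = μ₃/σ³ = -280.532 / 185.19300 ≈ -1.5148

-1.5148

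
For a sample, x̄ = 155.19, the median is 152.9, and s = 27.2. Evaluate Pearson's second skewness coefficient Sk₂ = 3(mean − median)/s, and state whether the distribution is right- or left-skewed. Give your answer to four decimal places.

0.2526, right-skewed

Sk₂ = 3(155.19 − 152.9) / 27.2 = 3 × 2.2900 / 27.2
    = 6.8700 / 27.2 ≈ 0.2526
Sk₂ > 0 ⇒ mean > median ⇒ right-skewed (positive skew).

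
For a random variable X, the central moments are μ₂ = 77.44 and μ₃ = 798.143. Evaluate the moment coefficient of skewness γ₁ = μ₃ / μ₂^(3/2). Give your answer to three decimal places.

σ = √μ₂ = √77.44 = 8.80000
σ³ = μ₂^(3/2) = 681.47200
γ₁ = μ₃/σ³ = 798.143 / 681.47200 ≈ 1.171

1.171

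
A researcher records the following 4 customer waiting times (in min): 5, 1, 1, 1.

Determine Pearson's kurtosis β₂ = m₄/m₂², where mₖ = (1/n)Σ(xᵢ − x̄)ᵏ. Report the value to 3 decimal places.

2.333

x̄ = 2.0000
Σ(xᵢ − x̄)² = 12.0000 ⇒ m₂ = 3.00000
Σ(xᵢ − x̄)⁴ = 84.0000 ⇒ m₄ = 21.00000
m₂² = 9.00000
β₂ = m₄/m₂² = 21.00000 / 9.00000 ≈ 2.333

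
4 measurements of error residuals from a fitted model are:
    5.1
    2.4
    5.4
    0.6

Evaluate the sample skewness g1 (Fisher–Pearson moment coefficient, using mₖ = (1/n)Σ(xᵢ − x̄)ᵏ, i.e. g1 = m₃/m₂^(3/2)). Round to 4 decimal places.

-0.2841

x̄ = (5.1 + 2.4 + 5.4 + 0.6) / 4 = 3.3750
deviations (xᵢ − x̄): 1.7250, -0.9750, 2.0250, -2.7750
Σ(xᵢ − x̄)² = 15.7275 ⇒ m₂ = 15.7275/4 = 3.93188
Σ(xᵢ − x̄)³ = -8.8594 ⇒ m₃ = -8.8594/4 = -2.21484
m₂^(3/2) = 3.93188^(1.5) = 7.79650
g1 = m₃ / m₂^(3/2) = -2.21484 / 7.79650 ≈ -0.2841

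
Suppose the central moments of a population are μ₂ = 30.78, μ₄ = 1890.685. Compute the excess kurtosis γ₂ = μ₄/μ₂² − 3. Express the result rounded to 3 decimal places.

μ₂² = 30.78² = 947.40840
μ₄/μ₂² = 1890.685 / 947.40840 = 1.99564
γ₂ = 1.99564 − 3 ≈ -1.004

-1.004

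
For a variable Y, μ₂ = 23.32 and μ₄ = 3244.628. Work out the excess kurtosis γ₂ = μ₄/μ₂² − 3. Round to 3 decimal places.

μ₂² = 23.32² = 543.82240
μ₄/μ₂² = 3244.628 / 543.82240 = 5.96634
γ₂ = 5.96634 − 3 ≈ 2.966

2.966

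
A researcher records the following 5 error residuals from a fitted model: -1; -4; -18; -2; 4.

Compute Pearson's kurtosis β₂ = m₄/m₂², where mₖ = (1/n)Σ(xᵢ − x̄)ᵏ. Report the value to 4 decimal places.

x̄ = -4.2000
Σ(xᵢ − x̄)² = 272.8000 ⇒ m₂ = 54.56000
Σ(xᵢ − x̄)⁴ = 40916.8960 ⇒ m₄ = 8183.37920
m₂² = 2976.79360
β₂ = m₄/m₂² = 8183.37920 / 2976.79360 ≈ 2.7491

2.7491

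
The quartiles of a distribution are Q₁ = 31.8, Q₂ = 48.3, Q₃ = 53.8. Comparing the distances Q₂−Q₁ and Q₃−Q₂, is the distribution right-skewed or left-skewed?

left-skewed

Q₂ − Q₁ = 16.5;  Q₃ − Q₂ = 5.5
Q₂ − Q₁ > Q₃ − Q₂ ⇒ the lower half is more spread out ⇒ left-skewed.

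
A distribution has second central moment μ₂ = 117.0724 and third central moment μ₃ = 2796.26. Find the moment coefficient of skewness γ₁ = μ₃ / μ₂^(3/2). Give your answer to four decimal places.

σ = √μ₂ = √117.0724 = 10.82000
σ³ = μ₂^(3/2) = 1266.72337
γ₁ = μ₃/σ³ = 2796.26 / 1266.72337 ≈ 2.2075

2.2075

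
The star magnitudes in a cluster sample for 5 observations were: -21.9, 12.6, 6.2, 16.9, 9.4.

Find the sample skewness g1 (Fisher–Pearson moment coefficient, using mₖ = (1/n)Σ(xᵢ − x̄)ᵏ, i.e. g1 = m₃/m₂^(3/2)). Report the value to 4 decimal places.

-1.2534

x̄ = (-21.9 + 12.6 + 6.2 + 16.9 + 9.4) / 5 = 4.6400
deviations (xᵢ − x̄): -26.5400, 7.9600, 1.5600, 12.2600, 4.7600
Σ(xᵢ − x̄)² = 943.1320 ⇒ m₂ = 943.1320/5 = 188.62640
Σ(xᵢ − x̄)³ = -16235.2462 ⇒ m₃ = -16235.2462/5 = -3247.04923
m₂^(3/2) = 188.62640^(1.5) = 2590.62000
g1 = m₃ / m₂^(3/2) = -3247.04923 / 2590.62000 ≈ -1.2534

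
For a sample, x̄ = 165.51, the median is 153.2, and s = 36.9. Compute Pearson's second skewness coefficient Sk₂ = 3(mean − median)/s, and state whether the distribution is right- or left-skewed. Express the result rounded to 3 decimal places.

1.001, right-skewed

Sk₂ = 3(165.51 − 153.2) / 36.9 = 3 × 12.3100 / 36.9
    = 36.9300 / 36.9 ≈ 1.001
Sk₂ > 0 ⇒ mean > median ⇒ right-skewed (positive skew).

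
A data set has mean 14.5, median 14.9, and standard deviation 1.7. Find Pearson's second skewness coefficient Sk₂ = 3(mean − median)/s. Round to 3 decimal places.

-0.706

Sk₂ = 3(14.5 − 14.9) / 1.7 = 3 × -0.4000 / 1.7
    = -1.2000 / 1.7 ≈ -0.706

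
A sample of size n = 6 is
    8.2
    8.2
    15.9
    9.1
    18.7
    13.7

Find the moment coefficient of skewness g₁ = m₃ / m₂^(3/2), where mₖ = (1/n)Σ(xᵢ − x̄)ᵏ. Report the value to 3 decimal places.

x̄ = (8.2 + 8.2 + 15.9 + 9.1 + 18.7 + 13.7) / 6 = 12.3000
deviations (xᵢ − x̄): -4.1000, -4.1000, 3.6000, -3.2000, 6.4000, 1.4000
Σ(xᵢ − x̄)² = 99.7400 ⇒ m₂ = 99.7400/6 = 16.62333
Σ(xᵢ − x̄)³ = 140.9340 ⇒ m₃ = 140.9340/6 = 23.48900
m₂^(3/2) = 16.62333^(1.5) = 67.77619
g₁ = m₃ / m₂^(3/2) = 23.48900 / 67.77619 ≈ 0.347

0.347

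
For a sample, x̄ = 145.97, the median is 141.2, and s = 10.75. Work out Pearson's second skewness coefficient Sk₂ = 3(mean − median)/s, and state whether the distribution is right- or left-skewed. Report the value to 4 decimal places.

1.3312, right-skewed

Sk₂ = 3(145.97 − 141.2) / 10.75 = 3 × 4.7700 / 10.75
    = 14.3100 / 10.75 ≈ 1.3312
Sk₂ > 0 ⇒ mean > median ⇒ right-skewed (positive skew).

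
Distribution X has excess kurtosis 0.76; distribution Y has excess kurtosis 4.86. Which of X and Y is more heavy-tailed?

Y

Higher excess kurtosis ⇒ heavier tails relative to the normal distribution.
0.76 vs 4.86: the larger is 4.86, so Y has heavier tails.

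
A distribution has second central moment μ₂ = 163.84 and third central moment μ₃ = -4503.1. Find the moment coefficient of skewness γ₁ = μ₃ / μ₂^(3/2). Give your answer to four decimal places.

σ = √μ₂ = √163.84 = 12.80000
σ³ = μ₂^(3/2) = 2097.15200
γ₁ = μ₃/σ³ = -4503.1 / 2097.15200 ≈ -2.1472

-2.1472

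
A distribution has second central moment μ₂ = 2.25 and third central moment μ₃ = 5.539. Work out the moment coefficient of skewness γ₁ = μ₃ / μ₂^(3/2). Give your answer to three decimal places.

σ = √μ₂ = √2.25 = 1.50000
σ³ = μ₂^(3/2) = 3.37500
γ₁ = μ₃/σ³ = 5.539 / 3.37500 ≈ 1.641

1.641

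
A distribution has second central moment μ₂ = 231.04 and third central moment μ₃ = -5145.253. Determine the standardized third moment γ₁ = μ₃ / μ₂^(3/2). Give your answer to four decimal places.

σ = √μ₂ = √231.04 = 15.20000
σ³ = μ₂^(3/2) = 3511.80800
γ₁ = μ₃/σ³ = -5145.253 / 3511.80800 ≈ -1.4651

-1.4651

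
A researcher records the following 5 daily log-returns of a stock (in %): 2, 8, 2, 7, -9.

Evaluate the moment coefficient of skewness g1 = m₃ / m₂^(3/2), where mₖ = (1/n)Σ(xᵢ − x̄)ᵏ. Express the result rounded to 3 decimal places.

x̄ = (2 + 8 + 2 + 7 - 9) / 5 = 2.0000
deviations (xᵢ − x̄): 0.0000, 6.0000, 0.0000, 5.0000, -11.0000
Σ(xᵢ − x̄)² = 182.0000 ⇒ m₂ = 182.0000/5 = 36.40000
Σ(xᵢ − x̄)³ = -990.0000 ⇒ m₃ = -990.0000/5 = -198.00000
m₂^(3/2) = 36.40000^(1.5) = 219.60998
g1 = m₃ / m₂^(3/2) = -198.00000 / 219.60998 ≈ -0.902

-0.902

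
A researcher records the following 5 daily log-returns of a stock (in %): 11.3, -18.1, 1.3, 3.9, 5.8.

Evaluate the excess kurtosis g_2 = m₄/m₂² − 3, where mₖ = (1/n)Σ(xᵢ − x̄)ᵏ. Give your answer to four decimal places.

-0.1990

x̄ = 0.8400
Σ(xᵢ − x̄)² = 502.3120 ⇒ m₂ = 100.46240
Σ(xᵢ − x̄)⁴ = 141346.4799 ⇒ m₄ = 28269.29598
m₂² = 10092.69381
g_2 = m₄/m₂² − 3 = 2.80097 − 3 ≈ -0.1990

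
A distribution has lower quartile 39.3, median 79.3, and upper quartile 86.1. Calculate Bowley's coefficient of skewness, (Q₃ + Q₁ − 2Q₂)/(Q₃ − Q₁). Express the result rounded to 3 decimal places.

-0.709

numerator: Q₃ + Q₁ − 2Q₂ = 86.1 + 39.3 − 2×79.3 = -33.2000
denominator: Q₃ − Q₁ = 86.1 − 39.3 = 46.8000
Bowley skewness = -33.2000 / 46.8000 ≈ -0.709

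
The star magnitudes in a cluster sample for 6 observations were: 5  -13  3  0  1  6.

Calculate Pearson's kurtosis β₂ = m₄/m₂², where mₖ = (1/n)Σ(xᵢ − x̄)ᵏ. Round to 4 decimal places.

x̄ = 0.3333
Σ(xᵢ − x̄)² = 239.3333 ⇒ m₂ = 39.88889
Σ(xᵢ − x̄)⁴ = 33161.1111 ⇒ m₄ = 5526.85185
m₂² = 1591.12346
β₂ = m₄/m₂² = 5526.85185 / 1591.12346 ≈ 3.4736

3.4736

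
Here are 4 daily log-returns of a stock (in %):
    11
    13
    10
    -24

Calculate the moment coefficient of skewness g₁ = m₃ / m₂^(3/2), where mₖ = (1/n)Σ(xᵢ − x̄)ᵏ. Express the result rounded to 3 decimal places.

x̄ = (11 + 13 + 10 - 24) / 4 = 2.5000
deviations (xᵢ − x̄): 8.5000, 10.5000, 7.5000, -26.5000
Σ(xᵢ − x̄)² = 941.0000 ⇒ m₂ = 941.0000/4 = 235.25000
Σ(xᵢ − x̄)³ = -16416.0000 ⇒ m₃ = -16416.0000/4 = -4104.00000
m₂^(3/2) = 235.25000^(1.5) = 3608.23195
g₁ = m₃ / m₂^(3/2) = -4104.00000 / 3608.23195 ≈ -1.137

-1.137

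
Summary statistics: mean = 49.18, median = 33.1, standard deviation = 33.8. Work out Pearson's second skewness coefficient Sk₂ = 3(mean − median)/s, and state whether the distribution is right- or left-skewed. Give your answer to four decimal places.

1.4272, right-skewed

Sk₂ = 3(49.18 − 33.1) / 33.8 = 3 × 16.0800 / 33.8
    = 48.2400 / 33.8 ≈ 1.4272
Sk₂ > 0 ⇒ mean > median ⇒ right-skewed (positive skew).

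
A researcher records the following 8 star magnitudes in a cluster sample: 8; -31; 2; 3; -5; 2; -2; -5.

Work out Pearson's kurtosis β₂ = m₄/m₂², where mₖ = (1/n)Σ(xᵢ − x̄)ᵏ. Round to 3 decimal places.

4.763

x̄ = -3.5000
Σ(xᵢ − x̄)² = 998.0000 ⇒ m₂ = 124.75000
Σ(xᵢ − x̄)⁴ = 593034.5000 ⇒ m₄ = 74129.31250
m₂² = 15562.56250
β₂ = m₄/m₂² = 74129.31250 / 15562.56250 ≈ 4.763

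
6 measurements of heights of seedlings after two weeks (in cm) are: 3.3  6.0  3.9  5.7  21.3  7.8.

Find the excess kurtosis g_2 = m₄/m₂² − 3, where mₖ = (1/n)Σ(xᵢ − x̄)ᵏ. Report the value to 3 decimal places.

0.801

x̄ = 8.0000
Σ(xᵢ − x̄)² = 225.1200 ⇒ m₂ = 37.52000
Σ(xᵢ − x̄)⁴ = 32104.6020 ⇒ m₄ = 5350.76700
m₂² = 1407.75040
g_2 = m₄/m₂² − 3 = 3.80093 − 3 ≈ 0.801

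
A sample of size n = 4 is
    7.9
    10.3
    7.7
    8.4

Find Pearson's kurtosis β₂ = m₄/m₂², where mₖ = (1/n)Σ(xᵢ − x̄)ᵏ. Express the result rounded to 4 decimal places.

2.1596

x̄ = 8.5750
Σ(xᵢ − x̄)² = 4.2275 ⇒ m₂ = 1.05688
Σ(xᵢ − x̄)⁴ = 9.6491 ⇒ m₄ = 2.41226
m₂² = 1.11698
β₂ = m₄/m₂² = 2.41226 / 1.11698 ≈ 2.1596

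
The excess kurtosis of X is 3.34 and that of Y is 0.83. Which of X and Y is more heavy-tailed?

Higher excess kurtosis ⇒ heavier tails relative to the normal distribution.
3.34 vs 0.83: the larger is 3.34, so X has heavier tails.

X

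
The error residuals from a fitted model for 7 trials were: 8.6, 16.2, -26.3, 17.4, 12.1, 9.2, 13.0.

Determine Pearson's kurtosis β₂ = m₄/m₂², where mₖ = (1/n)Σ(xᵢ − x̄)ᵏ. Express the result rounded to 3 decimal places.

x̄ = 7.1714
Σ(xᵢ − x̄)² = 1370.8943 ⇒ m₂ = 195.84204
Σ(xᵢ − x̄)⁴ = 1274510.0229 ⇒ m₄ = 182072.86042
m₂² = 38354.10495
β₂ = m₄/m₂² = 182072.86042 / 38354.10495 ≈ 4.747

4.747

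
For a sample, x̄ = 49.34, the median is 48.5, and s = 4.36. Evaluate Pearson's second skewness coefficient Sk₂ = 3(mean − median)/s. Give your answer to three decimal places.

0.578

Sk₂ = 3(49.34 − 48.5) / 4.36 = 3 × 0.8400 / 4.36
    = 2.5200 / 4.36 ≈ 0.578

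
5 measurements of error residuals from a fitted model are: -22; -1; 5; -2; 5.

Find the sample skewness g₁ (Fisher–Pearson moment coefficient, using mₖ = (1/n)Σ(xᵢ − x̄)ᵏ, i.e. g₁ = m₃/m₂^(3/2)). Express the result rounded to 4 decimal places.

x̄ = (-22 - 1 + 5 - 2 + 5) / 5 = -3.0000
deviations (xᵢ − x̄): -19.0000, 2.0000, 8.0000, 1.0000, 8.0000
Σ(xᵢ − x̄)² = 494.0000 ⇒ m₂ = 494.0000/5 = 98.80000
Σ(xᵢ − x̄)³ = -5826.0000 ⇒ m₃ = -5826.0000/5 = -1165.20000
m₂^(3/2) = 98.80000^(1.5) = 982.05411
g₁ = m₃ / m₂^(3/2) = -1165.20000 / 982.05411 ≈ -1.1865

-1.1865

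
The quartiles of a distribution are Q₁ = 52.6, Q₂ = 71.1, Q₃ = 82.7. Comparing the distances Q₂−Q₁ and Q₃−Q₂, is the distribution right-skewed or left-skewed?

left-skewed

Q₂ − Q₁ = 18.5;  Q₃ − Q₂ = 11.6
Q₂ − Q₁ > Q₃ − Q₂ ⇒ the lower half is more spread out ⇒ left-skewed.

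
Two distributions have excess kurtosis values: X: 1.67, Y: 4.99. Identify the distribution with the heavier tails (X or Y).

Higher excess kurtosis ⇒ heavier tails relative to the normal distribution.
1.67 vs 4.99: the larger is 4.99, so Y has heavier tails.

Y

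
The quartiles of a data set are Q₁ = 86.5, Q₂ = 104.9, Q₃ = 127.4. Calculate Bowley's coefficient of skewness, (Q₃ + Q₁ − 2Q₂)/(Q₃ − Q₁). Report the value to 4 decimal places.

0.1002

numerator: Q₃ + Q₁ − 2Q₂ = 127.4 + 86.5 − 2×104.9 = 4.1000
denominator: Q₃ − Q₁ = 127.4 − 86.5 = 40.9000
Bowley skewness = 4.1000 / 40.9000 ≈ 0.1002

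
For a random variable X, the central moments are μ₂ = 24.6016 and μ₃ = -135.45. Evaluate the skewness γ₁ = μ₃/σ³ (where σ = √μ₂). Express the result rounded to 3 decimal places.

-1.110

σ = √μ₂ = √24.6016 = 4.96000
σ³ = μ₂^(3/2) = 122.02394
γ₁ = μ₃/σ³ = -135.45 / 122.02394 ≈ -1.110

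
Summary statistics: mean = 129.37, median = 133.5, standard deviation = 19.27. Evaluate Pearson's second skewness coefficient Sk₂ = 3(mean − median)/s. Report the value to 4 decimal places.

-0.6430

Sk₂ = 3(129.37 − 133.5) / 19.27 = 3 × -4.1300 / 19.27
    = -12.3900 / 19.27 ≈ -0.6430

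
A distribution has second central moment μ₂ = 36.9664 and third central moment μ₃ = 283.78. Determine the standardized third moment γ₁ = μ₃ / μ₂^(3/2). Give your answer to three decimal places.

1.263

σ = √μ₂ = √36.9664 = 6.08000
σ³ = μ₂^(3/2) = 224.75571
γ₁ = μ₃/σ³ = 283.78 / 224.75571 ≈ 1.263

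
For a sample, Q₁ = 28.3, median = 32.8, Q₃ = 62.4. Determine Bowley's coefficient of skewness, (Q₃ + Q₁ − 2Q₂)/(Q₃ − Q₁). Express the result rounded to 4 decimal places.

numerator: Q₃ + Q₁ − 2Q₂ = 62.4 + 28.3 − 2×32.8 = 25.1000
denominator: Q₃ − Q₁ = 62.4 − 28.3 = 34.1000
Bowley skewness = 25.1000 / 34.1000 ≈ 0.7361

0.7361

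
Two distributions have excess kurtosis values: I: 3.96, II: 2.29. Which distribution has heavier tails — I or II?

I

Higher excess kurtosis ⇒ heavier tails relative to the normal distribution.
3.96 vs 2.29: the larger is 3.96, so I has heavier tails.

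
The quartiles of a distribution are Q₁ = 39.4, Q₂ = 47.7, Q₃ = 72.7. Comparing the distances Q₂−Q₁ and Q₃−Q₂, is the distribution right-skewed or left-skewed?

right-skewed

Q₂ − Q₁ = 8.3;  Q₃ − Q₂ = 25.0
Q₃ − Q₂ > Q₂ − Q₁ ⇒ the upper half is more spread out ⇒ right-skewed.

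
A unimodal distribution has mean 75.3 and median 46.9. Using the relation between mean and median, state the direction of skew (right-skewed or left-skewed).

right-skewed

mean − median = 75.3 − 46.9 = 28.4
mean > median ⇒ the longer tail is on the right ⇒ right-skewed (positively skewed).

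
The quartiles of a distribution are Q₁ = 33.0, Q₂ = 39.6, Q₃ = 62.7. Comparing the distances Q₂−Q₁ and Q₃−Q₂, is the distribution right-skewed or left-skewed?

Q₂ − Q₁ = 6.6;  Q₃ − Q₂ = 23.1
Q₃ − Q₂ > Q₂ − Q₁ ⇒ the upper half is more spread out ⇒ right-skewed.

right-skewed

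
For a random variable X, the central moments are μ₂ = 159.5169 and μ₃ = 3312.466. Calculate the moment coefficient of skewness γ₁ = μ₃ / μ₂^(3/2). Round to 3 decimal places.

1.644

σ = √μ₂ = √159.5169 = 12.63000
σ³ = μ₂^(3/2) = 2014.69845
γ₁ = μ₃/σ³ = 3312.466 / 2014.69845 ≈ 1.644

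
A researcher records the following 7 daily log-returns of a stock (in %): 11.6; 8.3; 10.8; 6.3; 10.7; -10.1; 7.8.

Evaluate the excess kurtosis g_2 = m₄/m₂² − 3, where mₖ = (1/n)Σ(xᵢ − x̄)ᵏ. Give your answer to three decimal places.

x̄ = 6.4857
Σ(xᵢ − x̄)² = 342.6686 ⇒ m₂ = 48.95265
Σ(xᵢ − x̄)⁴ = 77032.0852 ⇒ m₄ = 11004.58360
m₂² = 2396.36224
g_2 = m₄/m₂² − 3 = 4.59220 − 3 ≈ 1.592

1.592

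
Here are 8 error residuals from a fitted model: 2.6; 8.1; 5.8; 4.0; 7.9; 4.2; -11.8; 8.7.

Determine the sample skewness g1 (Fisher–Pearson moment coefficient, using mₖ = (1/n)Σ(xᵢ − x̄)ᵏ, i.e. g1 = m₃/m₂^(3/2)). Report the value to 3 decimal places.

x̄ = (2.6 + 8.1 + 5.8 + 4.0 + 7.9 + 4.2 - 11.8 + 8.7) / 8 = 3.6875
deviations (xᵢ − x̄): -1.0875, 4.4125, 2.1125, 0.3125, 4.2125, 0.5125, -15.4875, 5.0125
Σ(xᵢ − x̄)² = 308.2088 ⇒ m₂ = 308.2088/8 = 38.52609
Σ(xᵢ − x̄)³ = -3419.9632 ⇒ m₃ = -3419.9632/8 = -427.49539
m₂^(3/2) = 38.52609^(1.5) = 239.12912
g1 = m₃ / m₂^(3/2) = -427.49539 / 239.12912 ≈ -1.788

-1.788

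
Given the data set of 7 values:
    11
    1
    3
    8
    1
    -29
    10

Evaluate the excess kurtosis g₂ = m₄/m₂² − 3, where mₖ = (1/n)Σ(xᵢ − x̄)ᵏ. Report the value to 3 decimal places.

x̄ = 0.7143
Σ(xᵢ − x̄)² = 1133.4286 ⇒ m₂ = 161.91837
Σ(xᵢ − x̄)⁴ = 801053.2886 ⇒ m₄ = 114436.18409
m₂² = 26217.55768
g₂ = m₄/m₂² − 3 = 4.36487 − 3 ≈ 1.365

1.365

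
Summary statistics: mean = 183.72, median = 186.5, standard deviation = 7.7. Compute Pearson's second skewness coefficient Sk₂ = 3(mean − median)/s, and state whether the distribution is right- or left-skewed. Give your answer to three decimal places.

-1.083, left-skewed

Sk₂ = 3(183.72 − 186.5) / 7.7 = 3 × -2.7800 / 7.7
    = -8.3400 / 7.7 ≈ -1.083
Sk₂ < 0 ⇒ mean < median ⇒ left-skewed (negative skew).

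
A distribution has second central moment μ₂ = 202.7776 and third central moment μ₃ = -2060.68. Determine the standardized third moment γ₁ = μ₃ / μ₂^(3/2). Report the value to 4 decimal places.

σ = √μ₂ = √202.7776 = 14.24000
σ³ = μ₂^(3/2) = 2887.55302
γ₁ = μ₃/σ³ = -2060.68 / 2887.55302 ≈ -0.7136

-0.7136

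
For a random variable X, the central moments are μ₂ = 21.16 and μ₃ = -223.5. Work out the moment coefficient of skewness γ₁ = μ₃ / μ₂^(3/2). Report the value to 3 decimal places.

σ = √μ₂ = √21.16 = 4.60000
σ³ = μ₂^(3/2) = 97.33600
γ₁ = μ₃/σ³ = -223.5 / 97.33600 ≈ -2.296

-2.296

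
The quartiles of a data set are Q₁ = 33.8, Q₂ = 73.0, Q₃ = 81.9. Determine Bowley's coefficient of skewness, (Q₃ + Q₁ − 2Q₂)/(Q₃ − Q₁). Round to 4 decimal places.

-0.6299

numerator: Q₃ + Q₁ − 2Q₂ = 81.9 + 33.8 − 2×73.0 = -30.3000
denominator: Q₃ − Q₁ = 81.9 − 33.8 = 48.1000
Bowley skewness = -30.3000 / 48.1000 ≈ -0.6299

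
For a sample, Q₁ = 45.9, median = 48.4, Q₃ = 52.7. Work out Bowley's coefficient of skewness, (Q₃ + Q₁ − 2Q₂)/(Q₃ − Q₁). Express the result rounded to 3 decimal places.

0.265

numerator: Q₃ + Q₁ − 2Q₂ = 52.7 + 45.9 − 2×48.4 = 1.8000
denominator: Q₃ − Q₁ = 52.7 − 45.9 = 6.8000
Bowley skewness = 1.8000 / 6.8000 ≈ 0.265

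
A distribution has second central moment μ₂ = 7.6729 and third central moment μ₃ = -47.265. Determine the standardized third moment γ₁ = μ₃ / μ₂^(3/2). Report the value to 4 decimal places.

-2.2238

σ = √μ₂ = √7.6729 = 2.77000
σ³ = μ₂^(3/2) = 21.25393
γ₁ = μ₃/σ³ = -47.265 / 21.25393 ≈ -2.2238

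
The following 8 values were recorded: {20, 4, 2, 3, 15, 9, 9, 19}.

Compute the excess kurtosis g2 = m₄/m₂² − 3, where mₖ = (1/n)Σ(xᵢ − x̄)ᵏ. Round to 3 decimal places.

x̄ = 10.1250
Σ(xᵢ − x̄)² = 356.8750 ⇒ m₂ = 44.60938
Σ(xᵢ − x̄)⁴ = 24623.9629 ⇒ m₄ = 3077.99536
m₂² = 1989.99634
g2 = m₄/m₂² − 3 = 1.54673 − 3 ≈ -1.453

-1.453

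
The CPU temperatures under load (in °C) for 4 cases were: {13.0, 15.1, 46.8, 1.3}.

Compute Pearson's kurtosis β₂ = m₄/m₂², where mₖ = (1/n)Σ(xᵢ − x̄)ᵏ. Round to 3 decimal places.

x̄ = 19.0500
Σ(xᵢ − x̄)² = 1137.3300 ⇒ m₂ = 284.33250
Σ(xᵢ − x̄)⁴ = 693843.8138 ⇒ m₄ = 173460.95346
m₂² = 80844.97056
β₂ = m₄/m₂² = 173460.95346 / 80844.97056 ≈ 2.146

2.146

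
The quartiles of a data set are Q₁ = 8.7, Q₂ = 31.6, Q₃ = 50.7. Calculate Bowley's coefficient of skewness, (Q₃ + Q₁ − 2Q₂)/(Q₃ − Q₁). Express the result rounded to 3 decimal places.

-0.090

numerator: Q₃ + Q₁ − 2Q₂ = 50.7 + 8.7 − 2×31.6 = -3.8000
denominator: Q₃ − Q₁ = 50.7 − 8.7 = 42.0000
Bowley skewness = -3.8000 / 42.0000 ≈ -0.090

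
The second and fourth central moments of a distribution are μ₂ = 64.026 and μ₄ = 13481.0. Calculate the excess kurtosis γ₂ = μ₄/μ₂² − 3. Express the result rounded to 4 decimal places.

0.2886

μ₂² = 64.026² = 4099.32868
μ₄/μ₂² = 13481.0 / 4099.32868 = 3.28859
γ₂ = 3.28859 − 3 ≈ 0.2886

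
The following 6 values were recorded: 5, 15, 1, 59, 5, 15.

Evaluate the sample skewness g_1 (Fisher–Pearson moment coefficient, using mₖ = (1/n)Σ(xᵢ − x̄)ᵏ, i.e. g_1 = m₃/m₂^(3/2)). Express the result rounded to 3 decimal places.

1.513

x̄ = (5 + 15 + 1 + 59 + 5 + 15) / 6 = 16.6667
deviations (xᵢ − x̄): -11.6667, -1.6667, -15.6667, 42.3333, -11.6667, -1.6667
Σ(xᵢ − x̄)² = 2315.3333 ⇒ m₂ = 2315.3333/6 = 385.88889
Σ(xᵢ − x̄)³ = 68835.5556 ⇒ m₃ = 68835.5556/6 = 11472.59259
m₂^(3/2) = 385.88889^(1.5) = 7580.42248
g_1 = m₃ / m₂^(3/2) = 11472.59259 / 7580.42248 ≈ 1.513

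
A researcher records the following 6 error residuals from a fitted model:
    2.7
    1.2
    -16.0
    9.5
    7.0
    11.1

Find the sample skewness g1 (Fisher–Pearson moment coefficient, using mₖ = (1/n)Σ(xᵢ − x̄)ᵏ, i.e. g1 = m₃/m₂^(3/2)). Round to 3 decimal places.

x̄ = (2.7 + 1.2 - 16.0 + 9.5 + 7.0 + 11.1) / 6 = 2.5833
deviations (xᵢ − x̄): 0.1167, -1.3833, -18.5833, 6.9167, 4.4167, 8.5167
Σ(xᵢ − x̄)² = 487.1483 ⇒ m₂ = 487.1483/6 = 81.19139
Σ(xᵢ − x̄)³ = -5385.4236 ⇒ m₃ = -5385.4236/6 = -897.57059
m₂^(3/2) = 81.19139^(1.5) = 731.58528
g1 = m₃ / m₂^(3/2) = -897.57059 / 731.58528 ≈ -1.227

-1.227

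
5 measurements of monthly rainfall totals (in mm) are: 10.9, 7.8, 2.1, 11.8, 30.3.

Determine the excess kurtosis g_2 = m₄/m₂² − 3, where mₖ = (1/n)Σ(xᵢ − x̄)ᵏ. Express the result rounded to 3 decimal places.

-0.256

x̄ = 12.5800
Σ(xᵢ − x̄)² = 450.1080 ⇒ m₂ = 90.02160
Σ(xᵢ − x̄)⁴ = 111188.0974 ⇒ m₄ = 22237.61949
m₂² = 8103.88847
g_2 = m₄/m₂² − 3 = 2.74407 − 3 ≈ -0.256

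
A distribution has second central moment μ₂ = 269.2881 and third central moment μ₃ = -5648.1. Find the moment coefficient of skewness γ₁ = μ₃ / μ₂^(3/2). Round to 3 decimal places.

-1.278

σ = √μ₂ = √269.2881 = 16.41000
σ³ = μ₂^(3/2) = 4419.01772
γ₁ = μ₃/σ³ = -5648.1 / 4419.01772 ≈ -1.278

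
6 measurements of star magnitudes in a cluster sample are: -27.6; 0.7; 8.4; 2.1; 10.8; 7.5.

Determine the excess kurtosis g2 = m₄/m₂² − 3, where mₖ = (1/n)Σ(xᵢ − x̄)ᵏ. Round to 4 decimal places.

x̄ = 0.3167
Σ(xᵢ − x̄)² = 1009.5083 ⇒ m₂ = 168.25139
Σ(xᵢ − x̄)⁴ = 626391.4159 ⇒ m₄ = 104398.56932
m₂² = 28308.52986
g2 = m₄/m₂² − 3 = 3.68788 − 3 ≈ 0.6879

0.6879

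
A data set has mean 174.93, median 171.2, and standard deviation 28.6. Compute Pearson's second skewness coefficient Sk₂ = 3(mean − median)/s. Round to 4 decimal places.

Sk₂ = 3(174.93 − 171.2) / 28.6 = 3 × 3.7300 / 28.6
    = 11.1900 / 28.6 ≈ 0.3913

0.3913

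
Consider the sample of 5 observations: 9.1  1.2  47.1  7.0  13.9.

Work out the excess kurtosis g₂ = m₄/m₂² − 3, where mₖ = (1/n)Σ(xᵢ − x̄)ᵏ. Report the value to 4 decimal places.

-0.0434

x̄ = 15.6600
Σ(xᵢ − x̄)² = 1318.6920 ⇒ m₂ = 263.73840
Σ(xᵢ − x̄)⁴ = 1028285.1810 ⇒ m₄ = 205657.03619
m₂² = 69557.94363
g₂ = m₄/m₂² − 3 = 2.95663 − 3 ≈ -0.0434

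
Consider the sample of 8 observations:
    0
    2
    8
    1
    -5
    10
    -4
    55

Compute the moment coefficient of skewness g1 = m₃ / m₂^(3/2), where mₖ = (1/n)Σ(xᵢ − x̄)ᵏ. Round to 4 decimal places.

1.9603

x̄ = (0 + 2 + 8 + 1 - 5 + 10 - 4 + 55) / 8 = 8.3750
deviations (xᵢ − x̄): -8.3750, -6.3750, -0.3750, -7.3750, -13.3750, 1.6250, -12.3750, 46.6250
Σ(xᵢ − x̄)² = 2673.8750 ⇒ m₂ = 2673.8750/8 = 334.23438
Σ(xᵢ − x̄)³ = 95826.4688 ⇒ m₃ = 95826.4688/8 = 11978.30859
m₂^(3/2) = 334.23438^(1.5) = 6110.49890
g1 = m₃ / m₂^(3/2) = 11978.30859 / 6110.49890 ≈ 1.9603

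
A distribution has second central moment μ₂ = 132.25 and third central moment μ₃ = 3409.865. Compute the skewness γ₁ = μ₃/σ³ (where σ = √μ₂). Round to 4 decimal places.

2.2420

σ = √μ₂ = √132.25 = 11.50000
σ³ = μ₂^(3/2) = 1520.87500
γ₁ = μ₃/σ³ = 3409.865 / 1520.87500 ≈ 2.2420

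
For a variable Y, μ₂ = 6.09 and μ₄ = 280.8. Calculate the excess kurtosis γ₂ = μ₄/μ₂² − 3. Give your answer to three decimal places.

4.571

μ₂² = 6.09² = 37.08810
μ₄/μ₂² = 280.8 / 37.08810 = 7.57116
γ₂ = 7.57116 − 3 ≈ 4.571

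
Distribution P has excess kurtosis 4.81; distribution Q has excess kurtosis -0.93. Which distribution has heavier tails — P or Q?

P

Higher excess kurtosis ⇒ heavier tails relative to the normal distribution.
4.81 vs -0.93: the larger is 4.81, so P has heavier tails. (P is leptokurtic — heavier-than-normal tails; the other is platykurtic.)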